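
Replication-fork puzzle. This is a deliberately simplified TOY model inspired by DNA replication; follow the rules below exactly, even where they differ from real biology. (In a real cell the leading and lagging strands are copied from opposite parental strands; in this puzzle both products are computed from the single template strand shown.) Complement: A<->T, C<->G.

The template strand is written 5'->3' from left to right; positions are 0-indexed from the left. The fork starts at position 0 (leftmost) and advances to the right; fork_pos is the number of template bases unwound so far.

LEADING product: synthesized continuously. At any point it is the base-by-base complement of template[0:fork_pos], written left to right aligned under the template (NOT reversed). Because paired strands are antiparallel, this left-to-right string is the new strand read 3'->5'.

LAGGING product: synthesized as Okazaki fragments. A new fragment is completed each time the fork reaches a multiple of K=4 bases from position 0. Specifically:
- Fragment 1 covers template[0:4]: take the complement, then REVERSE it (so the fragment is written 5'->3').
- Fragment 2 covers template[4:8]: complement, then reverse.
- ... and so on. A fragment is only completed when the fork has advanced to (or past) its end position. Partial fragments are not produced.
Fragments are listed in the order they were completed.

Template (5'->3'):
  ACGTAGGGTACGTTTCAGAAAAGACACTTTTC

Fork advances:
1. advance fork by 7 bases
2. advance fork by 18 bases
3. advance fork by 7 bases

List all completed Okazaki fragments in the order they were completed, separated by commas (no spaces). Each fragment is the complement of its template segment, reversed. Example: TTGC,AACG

Answer: ACGT,CCCT,CGTA,GAAA,TTCT,TCTT,AGTG,GAAA

Derivation:
Step 1: advance 7 -> fork_pos = 0 + 7 = 7. Reached multiple(s) of 4: 4 -> fragment 1 completed (1 total).
Step 2: advance 18 -> fork_pos = 7 + 18 = 25. Reached multiple(s) of 4: 8, 12, 16, 20, 24 -> fragments 2-6 completed (6 total).
Step 3: advance 7 -> fork_pos = 25 + 7 = 32. Reached multiple(s) of 4: 28, 32 -> fragments 7-8 completed (8 total).
Final fork_pos = 32, so 8 fragment(s) are complete. Build each: template segment -> complement -> reverse.
Fragment 1: template[0:4] = ACGT -> complement TGCA -> reversed ACGT
Fragment 2: template[4:8] = AGGG -> complement TCCC -> reversed CCCT
Fragment 3: template[8:12] = TACG -> complement ATGC -> reversed CGTA
Fragment 4: template[12:16] = TTTC -> complement AAAG -> reversed GAAA
Fragment 5: template[16:20] = AGAA -> complement TCTT -> reversed TTCT
Fragment 6: template[20:24] = AAGA -> complement TTCT -> reversed TCTT
Fragment 7: template[24:28] = CACT -> complement GTGA -> reversed AGTG
Fragment 8: template[28:32] = TTTC -> complement AAAG -> reversed GAAA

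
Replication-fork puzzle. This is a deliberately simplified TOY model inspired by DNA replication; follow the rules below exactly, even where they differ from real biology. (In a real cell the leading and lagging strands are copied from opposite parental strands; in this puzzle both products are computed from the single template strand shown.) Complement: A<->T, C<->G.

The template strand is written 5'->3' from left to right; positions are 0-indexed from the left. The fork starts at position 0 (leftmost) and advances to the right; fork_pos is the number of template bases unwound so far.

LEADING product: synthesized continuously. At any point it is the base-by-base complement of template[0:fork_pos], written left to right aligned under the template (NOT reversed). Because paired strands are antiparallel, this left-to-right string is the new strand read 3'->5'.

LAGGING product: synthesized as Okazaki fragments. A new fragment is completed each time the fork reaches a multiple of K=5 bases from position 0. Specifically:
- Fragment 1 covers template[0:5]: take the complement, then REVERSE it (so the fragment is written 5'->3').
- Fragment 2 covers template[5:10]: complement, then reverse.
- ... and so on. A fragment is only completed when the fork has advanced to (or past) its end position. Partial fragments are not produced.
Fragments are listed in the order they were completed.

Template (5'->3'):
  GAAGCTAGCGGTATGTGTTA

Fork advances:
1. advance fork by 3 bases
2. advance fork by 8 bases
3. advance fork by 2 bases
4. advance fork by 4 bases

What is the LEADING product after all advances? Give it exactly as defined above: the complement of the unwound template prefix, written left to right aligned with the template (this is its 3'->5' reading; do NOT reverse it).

Answer: CTTCGATCGCCATACAC

Derivation:
Step 1: advance 3 -> fork_pos = 0 + 3 = 3.
Step 2: advance 8 -> fork_pos = 3 + 8 = 11.
Step 3: advance 2 -> fork_pos = 11 + 2 = 13.
Step 4: advance 4 -> fork_pos = 13 + 4 = 17.
Unwound prefix: template[0:17] = GAAGCTAGCGGTATGTG
Complement it base by base (A<->T, C<->G), keeping left-to-right order:
  [0:5] GAAGC -> CTTCG
  [5:10] TAGCG -> ATCGC
  [10:15] GTATG -> CATAC
  [15:17] TG -> AC
Concatenate: CTTCGATCGCCATACAC (length 17; written aligned with the template, i.e. 3'->5').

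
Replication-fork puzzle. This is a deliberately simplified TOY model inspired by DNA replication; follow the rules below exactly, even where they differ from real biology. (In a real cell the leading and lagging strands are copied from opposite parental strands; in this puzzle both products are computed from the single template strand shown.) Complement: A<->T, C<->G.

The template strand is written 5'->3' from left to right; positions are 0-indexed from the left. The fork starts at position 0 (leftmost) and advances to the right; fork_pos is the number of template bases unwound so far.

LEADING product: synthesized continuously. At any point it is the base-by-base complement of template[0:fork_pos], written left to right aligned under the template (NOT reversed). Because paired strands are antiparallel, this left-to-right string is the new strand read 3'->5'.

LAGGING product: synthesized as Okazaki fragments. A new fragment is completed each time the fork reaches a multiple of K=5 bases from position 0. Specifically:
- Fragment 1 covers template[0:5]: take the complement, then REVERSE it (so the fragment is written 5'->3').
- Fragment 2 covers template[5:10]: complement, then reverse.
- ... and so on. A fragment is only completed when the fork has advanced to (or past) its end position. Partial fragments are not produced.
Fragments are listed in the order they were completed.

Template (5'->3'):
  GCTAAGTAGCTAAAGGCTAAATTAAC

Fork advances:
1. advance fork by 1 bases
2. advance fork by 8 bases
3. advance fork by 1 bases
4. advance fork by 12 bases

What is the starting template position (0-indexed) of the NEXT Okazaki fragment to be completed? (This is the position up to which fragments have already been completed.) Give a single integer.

Step 1: advance 1 -> fork_pos = 0 + 1 = 1. Next multiple of 5 is 5 (not reached); still 0 fragment(s).
Step 2: advance 8 -> fork_pos = 1 + 8 = 9. Reached multiple(s) of 5: 5 -> fragment 1 completed (1 total).
Step 3: advance 1 -> fork_pos = 9 + 1 = 10. Reached multiple(s) of 5: 10 -> fragment 2 completed (2 total).
Step 4: advance 12 -> fork_pos = 10 + 12 = 22. Reached multiple(s) of 5: 15, 20 -> fragments 3-4 completed (4 total).
4 fragment(s) completed, covering template[0:20] (4 x 5 = 20). The next fragment, fragment 5, covers template[20:25], so it starts at position 20.

Answer: 20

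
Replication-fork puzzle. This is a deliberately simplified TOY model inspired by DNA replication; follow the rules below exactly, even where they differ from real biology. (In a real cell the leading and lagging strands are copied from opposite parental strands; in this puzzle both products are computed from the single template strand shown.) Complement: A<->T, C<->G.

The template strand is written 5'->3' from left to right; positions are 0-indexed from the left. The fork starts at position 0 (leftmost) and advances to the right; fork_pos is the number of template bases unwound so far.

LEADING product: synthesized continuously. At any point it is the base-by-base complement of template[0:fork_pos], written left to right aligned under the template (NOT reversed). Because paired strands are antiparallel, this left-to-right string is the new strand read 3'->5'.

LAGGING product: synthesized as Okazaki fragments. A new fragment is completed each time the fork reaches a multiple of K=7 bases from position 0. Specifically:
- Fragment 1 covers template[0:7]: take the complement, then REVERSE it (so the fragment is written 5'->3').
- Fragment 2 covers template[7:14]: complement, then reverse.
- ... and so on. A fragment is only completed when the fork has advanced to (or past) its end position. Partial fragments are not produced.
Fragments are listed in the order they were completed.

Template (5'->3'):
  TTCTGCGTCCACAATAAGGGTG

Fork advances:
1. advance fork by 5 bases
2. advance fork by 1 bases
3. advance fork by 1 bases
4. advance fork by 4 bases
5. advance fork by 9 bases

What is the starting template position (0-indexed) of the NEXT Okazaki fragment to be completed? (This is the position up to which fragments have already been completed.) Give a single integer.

Answer: 14

Derivation:
Step 1: advance 5 -> fork_pos = 0 + 5 = 5. Next multiple of 7 is 7 (not reached); still 0 fragment(s).
Step 2: advance 1 -> fork_pos = 5 + 1 = 6. Next multiple of 7 is 7 (not reached); still 0 fragment(s).
Step 3: advance 1 -> fork_pos = 6 + 1 = 7. Reached multiple(s) of 7: 7 -> fragment 1 completed (1 total).
Step 4: advance 4 -> fork_pos = 7 + 4 = 11. Next multiple of 7 is 14 (not reached); still 1 fragment(s).
Step 5: advance 9 -> fork_pos = 11 + 9 = 20. Reached multiple(s) of 7: 14 -> fragment 2 completed (2 total).
2 fragment(s) completed, covering template[0:14] (2 x 7 = 14). The next fragment, fragment 3, covers template[14:21], so it starts at position 14.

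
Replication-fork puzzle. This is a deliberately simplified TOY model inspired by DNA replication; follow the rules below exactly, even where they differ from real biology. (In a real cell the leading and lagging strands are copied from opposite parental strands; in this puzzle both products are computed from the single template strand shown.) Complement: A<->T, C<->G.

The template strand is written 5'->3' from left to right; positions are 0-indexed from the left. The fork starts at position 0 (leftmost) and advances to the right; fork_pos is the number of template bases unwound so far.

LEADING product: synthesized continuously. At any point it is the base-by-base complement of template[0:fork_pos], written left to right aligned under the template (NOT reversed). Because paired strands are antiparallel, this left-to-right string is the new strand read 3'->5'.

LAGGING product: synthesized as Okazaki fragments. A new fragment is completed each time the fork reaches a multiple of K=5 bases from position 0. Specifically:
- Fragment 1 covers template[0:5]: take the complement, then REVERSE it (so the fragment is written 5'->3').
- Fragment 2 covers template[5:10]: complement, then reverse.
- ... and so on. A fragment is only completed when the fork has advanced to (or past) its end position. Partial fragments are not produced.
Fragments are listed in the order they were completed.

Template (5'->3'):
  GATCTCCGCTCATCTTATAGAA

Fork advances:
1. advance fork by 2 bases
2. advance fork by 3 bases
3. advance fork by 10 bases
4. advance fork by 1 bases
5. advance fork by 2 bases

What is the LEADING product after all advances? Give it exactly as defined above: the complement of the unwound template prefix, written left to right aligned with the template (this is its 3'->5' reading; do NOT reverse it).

Answer: CTAGAGGCGAGTAGAATA

Derivation:
Step 1: advance 2 -> fork_pos = 0 + 2 = 2.
Step 2: advance 3 -> fork_pos = 2 + 3 = 5.
Step 3: advance 10 -> fork_pos = 5 + 10 = 15.
Step 4: advance 1 -> fork_pos = 15 + 1 = 16.
Step 5: advance 2 -> fork_pos = 16 + 2 = 18.
Unwound prefix: template[0:18] = GATCTCCGCTCATCTTAT
Complement it base by base (A<->T, C<->G), keeping left-to-right order:
  [0:5] GATCT -> CTAGA
  [5:10] CCGCT -> GGCGA
  [10:15] CATCT -> GTAGA
  [15:18] TAT -> ATA
Concatenate: CTAGAGGCGAGTAGAATA (length 18; written aligned with the template, i.e. 3'->5').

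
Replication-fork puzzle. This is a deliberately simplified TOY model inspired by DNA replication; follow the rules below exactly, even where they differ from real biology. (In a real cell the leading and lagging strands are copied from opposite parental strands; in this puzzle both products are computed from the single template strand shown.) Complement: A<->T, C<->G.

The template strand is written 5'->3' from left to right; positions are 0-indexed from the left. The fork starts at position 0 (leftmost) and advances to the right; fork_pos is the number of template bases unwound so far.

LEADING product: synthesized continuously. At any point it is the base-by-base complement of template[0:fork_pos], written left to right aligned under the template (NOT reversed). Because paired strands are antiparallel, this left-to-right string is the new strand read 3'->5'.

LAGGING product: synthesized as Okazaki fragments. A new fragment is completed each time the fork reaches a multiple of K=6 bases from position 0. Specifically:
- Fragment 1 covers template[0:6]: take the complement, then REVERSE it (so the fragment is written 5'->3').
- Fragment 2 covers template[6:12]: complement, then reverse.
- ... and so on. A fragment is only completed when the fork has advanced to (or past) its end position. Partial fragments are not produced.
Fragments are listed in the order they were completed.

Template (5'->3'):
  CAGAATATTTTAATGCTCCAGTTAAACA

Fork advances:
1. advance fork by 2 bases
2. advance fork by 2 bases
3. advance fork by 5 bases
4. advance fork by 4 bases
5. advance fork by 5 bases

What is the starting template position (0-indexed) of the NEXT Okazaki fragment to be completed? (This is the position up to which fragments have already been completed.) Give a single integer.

Answer: 18

Derivation:
Step 1: advance 2 -> fork_pos = 0 + 2 = 2. Next multiple of 6 is 6 (not reached); still 0 fragment(s).
Step 2: advance 2 -> fork_pos = 2 + 2 = 4. Next multiple of 6 is 6 (not reached); still 0 fragment(s).
Step 3: advance 5 -> fork_pos = 4 + 5 = 9. Reached multiple(s) of 6: 6 -> fragment 1 completed (1 total).
Step 4: advance 4 -> fork_pos = 9 + 4 = 13. Reached multiple(s) of 6: 12 -> fragment 2 completed (2 total).
Step 5: advance 5 -> fork_pos = 13 + 5 = 18. Reached multiple(s) of 6: 18 -> fragment 3 completed (3 total).
3 fragment(s) completed, covering template[0:18] (3 x 6 = 18). The next fragment, fragment 4, covers template[18:24], so it starts at position 18.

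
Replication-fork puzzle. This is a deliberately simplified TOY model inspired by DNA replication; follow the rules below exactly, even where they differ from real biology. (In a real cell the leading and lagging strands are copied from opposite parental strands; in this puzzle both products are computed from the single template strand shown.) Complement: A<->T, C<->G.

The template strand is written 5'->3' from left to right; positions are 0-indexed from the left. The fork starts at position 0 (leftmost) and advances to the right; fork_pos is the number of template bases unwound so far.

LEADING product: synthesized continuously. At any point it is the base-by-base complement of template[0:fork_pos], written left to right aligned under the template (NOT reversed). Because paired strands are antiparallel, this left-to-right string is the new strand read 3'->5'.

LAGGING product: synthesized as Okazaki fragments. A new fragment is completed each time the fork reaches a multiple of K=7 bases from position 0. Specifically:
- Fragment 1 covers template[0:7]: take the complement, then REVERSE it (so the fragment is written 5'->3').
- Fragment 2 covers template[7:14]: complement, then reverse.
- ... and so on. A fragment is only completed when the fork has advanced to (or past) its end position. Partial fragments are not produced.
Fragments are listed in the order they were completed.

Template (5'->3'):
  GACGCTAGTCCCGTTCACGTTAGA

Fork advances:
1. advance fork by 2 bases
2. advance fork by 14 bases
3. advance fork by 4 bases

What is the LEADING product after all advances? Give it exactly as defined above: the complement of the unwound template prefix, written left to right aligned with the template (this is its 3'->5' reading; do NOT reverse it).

Answer: CTGCGATCAGGGCAAGTGCA

Derivation:
Step 1: advance 2 -> fork_pos = 0 + 2 = 2.
Step 2: advance 14 -> fork_pos = 2 + 14 = 16.
Step 3: advance 4 -> fork_pos = 16 + 4 = 20.
Unwound prefix: template[0:20] = GACGCTAGTCCCGTTCACGT
Complement it base by base (A<->T, C<->G), keeping left-to-right order:
  [0:5] GACGC -> CTGCG
  [5:10] TAGTC -> ATCAG
  [10:15] CCGTT -> GGCAA
  [15:20] CACGT -> GTGCA
Concatenate: CTGCGATCAGGGCAAGTGCA (length 20; written aligned with the template, i.e. 3'->5').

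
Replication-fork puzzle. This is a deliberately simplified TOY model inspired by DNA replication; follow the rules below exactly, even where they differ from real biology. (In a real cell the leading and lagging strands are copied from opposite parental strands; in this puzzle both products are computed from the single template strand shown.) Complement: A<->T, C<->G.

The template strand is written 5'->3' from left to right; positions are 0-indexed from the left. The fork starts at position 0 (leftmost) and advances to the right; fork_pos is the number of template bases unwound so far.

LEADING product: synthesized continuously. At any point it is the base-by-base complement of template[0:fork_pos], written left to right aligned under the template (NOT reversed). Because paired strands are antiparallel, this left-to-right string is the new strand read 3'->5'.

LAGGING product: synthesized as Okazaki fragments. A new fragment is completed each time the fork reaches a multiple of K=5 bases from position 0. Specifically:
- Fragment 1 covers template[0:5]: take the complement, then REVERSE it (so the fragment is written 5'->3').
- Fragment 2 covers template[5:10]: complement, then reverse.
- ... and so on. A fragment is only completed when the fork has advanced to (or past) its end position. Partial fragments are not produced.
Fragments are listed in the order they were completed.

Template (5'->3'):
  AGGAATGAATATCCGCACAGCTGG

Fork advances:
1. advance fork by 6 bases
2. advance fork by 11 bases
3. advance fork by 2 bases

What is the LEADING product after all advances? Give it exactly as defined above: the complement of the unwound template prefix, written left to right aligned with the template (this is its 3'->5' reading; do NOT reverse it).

Step 1: advance 6 -> fork_pos = 0 + 6 = 6.
Step 2: advance 11 -> fork_pos = 6 + 11 = 17.
Step 3: advance 2 -> fork_pos = 17 + 2 = 19.
Unwound prefix: template[0:19] = AGGAATGAATATCCGCACA
Complement it base by base (A<->T, C<->G), keeping left-to-right order:
  [0:5] AGGAA -> TCCTT
  [5:10] TGAAT -> ACTTA
  [10:15] ATCCG -> TAGGC
  [15:19] CACA -> GTGT
Concatenate: TCCTTACTTATAGGCGTGT (length 19; written aligned with the template, i.e. 3'->5').

Answer: TCCTTACTTATAGGCGTGT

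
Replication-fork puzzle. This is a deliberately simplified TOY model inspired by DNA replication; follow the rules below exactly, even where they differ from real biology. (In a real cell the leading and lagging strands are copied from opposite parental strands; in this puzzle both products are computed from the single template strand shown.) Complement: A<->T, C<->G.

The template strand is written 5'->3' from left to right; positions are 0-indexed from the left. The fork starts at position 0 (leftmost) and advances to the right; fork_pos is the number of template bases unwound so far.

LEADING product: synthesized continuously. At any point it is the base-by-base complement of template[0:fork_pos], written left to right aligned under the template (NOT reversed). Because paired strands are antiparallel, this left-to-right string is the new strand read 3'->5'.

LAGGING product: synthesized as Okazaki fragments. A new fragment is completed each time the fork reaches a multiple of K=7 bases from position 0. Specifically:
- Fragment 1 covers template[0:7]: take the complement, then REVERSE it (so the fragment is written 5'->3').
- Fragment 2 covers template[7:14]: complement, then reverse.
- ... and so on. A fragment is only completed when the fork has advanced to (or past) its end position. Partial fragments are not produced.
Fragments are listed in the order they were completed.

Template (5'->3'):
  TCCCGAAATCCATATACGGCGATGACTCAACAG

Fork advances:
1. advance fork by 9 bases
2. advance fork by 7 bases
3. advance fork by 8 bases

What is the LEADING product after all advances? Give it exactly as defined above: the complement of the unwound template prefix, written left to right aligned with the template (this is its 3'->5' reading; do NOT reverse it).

Answer: AGGGCTTTAGGTATATGCCGCTAC

Derivation:
Step 1: advance 9 -> fork_pos = 0 + 9 = 9.
Step 2: advance 7 -> fork_pos = 9 + 7 = 16.
Step 3: advance 8 -> fork_pos = 16 + 8 = 24.
Unwound prefix: template[0:24] = TCCCGAAATCCATATACGGCGATG
Complement it base by base (A<->T, C<->G), keeping left-to-right order:
  [0:5] TCCCG -> AGGGC
  [5:10] AAATC -> TTTAG
  [10:15] CATAT -> GTATA
  [15:20] ACGGC -> TGCCG
  [20:24] GATG -> CTAC
Concatenate: AGGGCTTTAGGTATATGCCGCTAC (length 24; written aligned with the template, i.e. 3'->5').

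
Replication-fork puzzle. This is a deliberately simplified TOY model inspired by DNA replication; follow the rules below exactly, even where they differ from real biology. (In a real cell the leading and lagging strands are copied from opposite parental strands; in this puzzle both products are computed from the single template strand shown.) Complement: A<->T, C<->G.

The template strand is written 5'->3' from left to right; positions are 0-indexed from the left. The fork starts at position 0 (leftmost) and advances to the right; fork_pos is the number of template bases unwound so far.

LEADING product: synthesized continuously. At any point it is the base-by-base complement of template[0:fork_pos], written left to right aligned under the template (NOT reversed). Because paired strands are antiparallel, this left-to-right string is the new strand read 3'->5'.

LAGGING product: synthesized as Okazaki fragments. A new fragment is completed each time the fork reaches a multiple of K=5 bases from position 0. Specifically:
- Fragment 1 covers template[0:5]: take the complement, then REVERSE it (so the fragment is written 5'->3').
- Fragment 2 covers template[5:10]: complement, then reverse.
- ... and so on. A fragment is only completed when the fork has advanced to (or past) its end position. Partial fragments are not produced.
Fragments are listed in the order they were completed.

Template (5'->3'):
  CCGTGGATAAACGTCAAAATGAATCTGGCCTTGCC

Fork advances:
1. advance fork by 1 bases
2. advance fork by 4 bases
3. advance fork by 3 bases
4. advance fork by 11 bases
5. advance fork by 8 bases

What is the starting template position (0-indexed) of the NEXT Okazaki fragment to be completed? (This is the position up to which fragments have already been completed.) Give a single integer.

Step 1: advance 1 -> fork_pos = 0 + 1 = 1. Next multiple of 5 is 5 (not reached); still 0 fragment(s).
Step 2: advance 4 -> fork_pos = 1 + 4 = 5. Reached multiple(s) of 5: 5 -> fragment 1 completed (1 total).
Step 3: advance 3 -> fork_pos = 5 + 3 = 8. Next multiple of 5 is 10 (not reached); still 1 fragment(s).
Step 4: advance 11 -> fork_pos = 8 + 11 = 19. Reached multiple(s) of 5: 10, 15 -> fragments 2-3 completed (3 total).
Step 5: advance 8 -> fork_pos = 19 + 8 = 27. Reached multiple(s) of 5: 20, 25 -> fragments 4-5 completed (5 total).
5 fragment(s) completed, covering template[0:25] (5 x 5 = 25). The next fragment, fragment 6, covers template[25:30], so it starts at position 25.

Answer: 25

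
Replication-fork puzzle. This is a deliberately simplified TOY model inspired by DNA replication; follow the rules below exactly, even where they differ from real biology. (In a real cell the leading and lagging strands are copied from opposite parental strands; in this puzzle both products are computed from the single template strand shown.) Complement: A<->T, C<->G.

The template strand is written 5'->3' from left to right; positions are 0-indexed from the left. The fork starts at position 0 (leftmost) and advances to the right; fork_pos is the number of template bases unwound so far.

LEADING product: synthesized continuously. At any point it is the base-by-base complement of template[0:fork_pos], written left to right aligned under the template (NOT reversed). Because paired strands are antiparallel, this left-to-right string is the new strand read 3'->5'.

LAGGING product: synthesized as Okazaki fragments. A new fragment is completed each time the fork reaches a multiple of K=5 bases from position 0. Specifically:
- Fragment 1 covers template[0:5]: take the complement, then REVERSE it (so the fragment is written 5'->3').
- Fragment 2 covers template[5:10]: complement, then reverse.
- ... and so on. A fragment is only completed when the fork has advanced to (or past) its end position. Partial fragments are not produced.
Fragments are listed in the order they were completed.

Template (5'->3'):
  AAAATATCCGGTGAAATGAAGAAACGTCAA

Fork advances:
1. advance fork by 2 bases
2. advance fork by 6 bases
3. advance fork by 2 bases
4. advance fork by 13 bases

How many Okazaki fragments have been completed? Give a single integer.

Answer: 4

Derivation:
Step 1: advance 2 -> fork_pos = 0 + 2 = 2. Next multiple of 5 is 5 (not reached); still 0 fragment(s).
Step 2: advance 6 -> fork_pos = 2 + 6 = 8. Reached multiple(s) of 5: 5 -> fragment 1 completed (1 total).
Step 3: advance 2 -> fork_pos = 8 + 2 = 10. Reached multiple(s) of 5: 10 -> fragment 2 completed (2 total).
Step 4: advance 13 -> fork_pos = 10 + 13 = 23. Reached multiple(s) of 5: 15, 20 -> fragments 3-4 completed (4 total).
Check: final fork_pos = 23; the multiples of 5 that are <= 23 are 5..20 -> 23 // 5 = 4 completed fragment(s).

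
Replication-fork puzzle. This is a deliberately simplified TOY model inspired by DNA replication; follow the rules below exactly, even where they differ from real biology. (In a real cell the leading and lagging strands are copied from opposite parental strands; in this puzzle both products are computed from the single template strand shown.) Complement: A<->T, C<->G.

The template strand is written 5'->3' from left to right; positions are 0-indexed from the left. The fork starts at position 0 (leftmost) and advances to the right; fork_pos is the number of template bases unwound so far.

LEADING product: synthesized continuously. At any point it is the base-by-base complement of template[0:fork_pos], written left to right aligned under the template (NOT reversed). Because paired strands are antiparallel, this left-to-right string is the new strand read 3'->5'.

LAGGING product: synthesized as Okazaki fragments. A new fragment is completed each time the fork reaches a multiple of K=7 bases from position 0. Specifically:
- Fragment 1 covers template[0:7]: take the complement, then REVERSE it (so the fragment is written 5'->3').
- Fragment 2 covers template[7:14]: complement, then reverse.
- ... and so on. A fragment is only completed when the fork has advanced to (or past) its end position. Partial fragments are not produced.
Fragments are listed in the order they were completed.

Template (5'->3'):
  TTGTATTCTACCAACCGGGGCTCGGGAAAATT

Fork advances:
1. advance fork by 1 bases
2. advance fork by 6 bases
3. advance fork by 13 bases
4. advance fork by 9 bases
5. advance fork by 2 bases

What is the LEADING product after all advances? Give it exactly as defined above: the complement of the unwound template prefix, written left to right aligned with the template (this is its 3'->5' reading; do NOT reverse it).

Answer: AACATAAGATGGTTGGCCCCGAGCCCTTTTA

Derivation:
Step 1: advance 1 -> fork_pos = 0 + 1 = 1.
Step 2: advance 6 -> fork_pos = 1 + 6 = 7.
Step 3: advance 13 -> fork_pos = 7 + 13 = 20.
Step 4: advance 9 -> fork_pos = 20 + 9 = 29.
Step 5: advance 2 -> fork_pos = 29 + 2 = 31.
Unwound prefix: template[0:31] = TTGTATTCTACCAACCGGGGCTCGGGAAAAT
Complement it base by base (A<->T, C<->G), keeping left-to-right order:
  [0:5] TTGTA -> AACAT
  [5:10] TTCTA -> AAGAT
  [10:15] CCAAC -> GGTTG
  [15:20] CGGGG -> GCCCC
  [20:25] CTCGG -> GAGCC
  [25:30] GAAAA -> CTTTT
  [30:31] T -> A
Concatenate: AACATAAGATGGTTGGCCCCGAGCCCTTTTA (length 31; written aligned with the template, i.e. 3'->5').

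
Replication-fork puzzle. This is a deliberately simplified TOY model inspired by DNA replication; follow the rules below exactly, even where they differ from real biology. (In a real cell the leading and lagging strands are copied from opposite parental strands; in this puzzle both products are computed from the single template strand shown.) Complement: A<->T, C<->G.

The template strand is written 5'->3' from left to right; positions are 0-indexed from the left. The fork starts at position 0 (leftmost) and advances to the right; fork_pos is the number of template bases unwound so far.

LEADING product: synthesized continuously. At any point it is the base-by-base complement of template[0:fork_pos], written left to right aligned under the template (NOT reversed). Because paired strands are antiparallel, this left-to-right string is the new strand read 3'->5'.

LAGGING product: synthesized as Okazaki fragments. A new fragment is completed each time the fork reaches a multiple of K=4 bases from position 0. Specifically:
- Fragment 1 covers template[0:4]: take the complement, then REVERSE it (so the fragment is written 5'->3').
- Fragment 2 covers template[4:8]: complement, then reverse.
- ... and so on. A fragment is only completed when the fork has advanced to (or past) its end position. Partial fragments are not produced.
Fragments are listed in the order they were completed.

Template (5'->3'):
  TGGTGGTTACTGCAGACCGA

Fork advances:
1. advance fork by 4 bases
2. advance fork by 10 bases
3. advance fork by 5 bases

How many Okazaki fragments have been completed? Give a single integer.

Step 1: advance 4 -> fork_pos = 0 + 4 = 4. Reached multiple(s) of 4: 4 -> fragment 1 completed (1 total).
Step 2: advance 10 -> fork_pos = 4 + 10 = 14. Reached multiple(s) of 4: 8, 12 -> fragments 2-3 completed (3 total).
Step 3: advance 5 -> fork_pos = 14 + 5 = 19. Reached multiple(s) of 4: 16 -> fragment 4 completed (4 total).
Check: final fork_pos = 19; the multiples of 4 that are <= 19 are 4..16 -> 19 // 4 = 4 completed fragment(s).

Answer: 4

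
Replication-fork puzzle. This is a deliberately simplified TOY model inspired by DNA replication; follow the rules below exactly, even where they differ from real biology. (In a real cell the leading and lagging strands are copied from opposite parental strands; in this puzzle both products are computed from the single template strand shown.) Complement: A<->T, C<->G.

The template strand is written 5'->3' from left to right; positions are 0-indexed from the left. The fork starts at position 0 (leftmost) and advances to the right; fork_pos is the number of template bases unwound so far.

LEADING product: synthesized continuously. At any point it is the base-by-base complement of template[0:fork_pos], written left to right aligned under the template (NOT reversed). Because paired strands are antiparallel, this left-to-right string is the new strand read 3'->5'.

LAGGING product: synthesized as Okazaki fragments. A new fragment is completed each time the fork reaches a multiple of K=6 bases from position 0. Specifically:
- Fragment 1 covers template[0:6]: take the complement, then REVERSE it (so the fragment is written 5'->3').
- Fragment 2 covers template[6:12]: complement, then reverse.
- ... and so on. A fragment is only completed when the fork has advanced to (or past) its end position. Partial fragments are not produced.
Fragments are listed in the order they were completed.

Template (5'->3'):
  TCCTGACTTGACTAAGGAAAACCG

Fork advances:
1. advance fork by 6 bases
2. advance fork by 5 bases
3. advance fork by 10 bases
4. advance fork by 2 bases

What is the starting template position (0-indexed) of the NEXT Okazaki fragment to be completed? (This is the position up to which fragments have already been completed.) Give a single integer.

Answer: 18

Derivation:
Step 1: advance 6 -> fork_pos = 0 + 6 = 6. Reached multiple(s) of 6: 6 -> fragment 1 completed (1 total).
Step 2: advance 5 -> fork_pos = 6 + 5 = 11. Next multiple of 6 is 12 (not reached); still 1 fragment(s).
Step 3: advance 10 -> fork_pos = 11 + 10 = 21. Reached multiple(s) of 6: 12, 18 -> fragments 2-3 completed (3 total).
Step 4: advance 2 -> fork_pos = 21 + 2 = 23. Next multiple of 6 is 24 (not reached); still 3 fragment(s).
3 fragment(s) completed, covering template[0:18] (3 x 6 = 18). The next fragment, fragment 4, covers template[18:24], so it starts at position 18.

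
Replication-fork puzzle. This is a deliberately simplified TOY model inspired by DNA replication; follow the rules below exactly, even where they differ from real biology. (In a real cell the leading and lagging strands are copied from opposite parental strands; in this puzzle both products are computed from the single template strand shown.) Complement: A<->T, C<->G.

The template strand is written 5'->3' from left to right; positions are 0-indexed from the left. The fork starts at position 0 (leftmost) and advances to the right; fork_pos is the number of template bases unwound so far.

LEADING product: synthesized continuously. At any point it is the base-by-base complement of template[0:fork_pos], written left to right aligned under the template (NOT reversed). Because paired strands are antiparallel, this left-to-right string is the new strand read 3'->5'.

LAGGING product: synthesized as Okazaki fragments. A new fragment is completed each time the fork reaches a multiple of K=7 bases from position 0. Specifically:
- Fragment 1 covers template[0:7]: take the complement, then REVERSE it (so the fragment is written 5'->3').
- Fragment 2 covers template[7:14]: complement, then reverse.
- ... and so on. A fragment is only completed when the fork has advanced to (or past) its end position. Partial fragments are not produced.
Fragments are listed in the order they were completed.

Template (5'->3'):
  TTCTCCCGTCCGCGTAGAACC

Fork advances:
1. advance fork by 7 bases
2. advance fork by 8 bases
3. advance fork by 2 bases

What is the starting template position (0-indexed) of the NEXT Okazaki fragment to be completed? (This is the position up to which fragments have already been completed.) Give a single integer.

Answer: 14

Derivation:
Step 1: advance 7 -> fork_pos = 0 + 7 = 7. Reached multiple(s) of 7: 7 -> fragment 1 completed (1 total).
Step 2: advance 8 -> fork_pos = 7 + 8 = 15. Reached multiple(s) of 7: 14 -> fragment 2 completed (2 total).
Step 3: advance 2 -> fork_pos = 15 + 2 = 17. Next multiple of 7 is 21 (not reached); still 2 fragment(s).
2 fragment(s) completed, covering template[0:14] (2 x 7 = 14). The next fragment, fragment 3, covers template[14:21], so it starts at position 14.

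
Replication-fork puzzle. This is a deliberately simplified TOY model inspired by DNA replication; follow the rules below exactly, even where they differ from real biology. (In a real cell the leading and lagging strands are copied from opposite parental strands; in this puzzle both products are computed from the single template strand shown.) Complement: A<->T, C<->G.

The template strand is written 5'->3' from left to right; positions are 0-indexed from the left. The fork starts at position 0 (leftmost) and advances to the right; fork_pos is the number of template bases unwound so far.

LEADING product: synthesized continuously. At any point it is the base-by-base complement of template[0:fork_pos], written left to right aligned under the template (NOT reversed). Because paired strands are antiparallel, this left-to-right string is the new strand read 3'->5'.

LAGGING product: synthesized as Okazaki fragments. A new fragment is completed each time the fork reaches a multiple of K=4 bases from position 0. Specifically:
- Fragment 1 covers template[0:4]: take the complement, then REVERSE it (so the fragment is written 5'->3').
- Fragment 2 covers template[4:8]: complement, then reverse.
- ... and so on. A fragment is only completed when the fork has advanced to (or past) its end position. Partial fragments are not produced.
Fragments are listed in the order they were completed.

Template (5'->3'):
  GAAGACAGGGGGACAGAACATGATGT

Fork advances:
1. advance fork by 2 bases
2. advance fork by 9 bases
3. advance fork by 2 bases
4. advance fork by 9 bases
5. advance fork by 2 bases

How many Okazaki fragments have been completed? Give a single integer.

Answer: 6

Derivation:
Step 1: advance 2 -> fork_pos = 0 + 2 = 2. Next multiple of 4 is 4 (not reached); still 0 fragment(s).
Step 2: advance 9 -> fork_pos = 2 + 9 = 11. Reached multiple(s) of 4: 4, 8 -> fragments 1-2 completed (2 total).
Step 3: advance 2 -> fork_pos = 11 + 2 = 13. Reached multiple(s) of 4: 12 -> fragment 3 completed (3 total).
Step 4: advance 9 -> fork_pos = 13 + 9 = 22. Reached multiple(s) of 4: 16, 20 -> fragments 4-5 completed (5 total).
Step 5: advance 2 -> fork_pos = 22 + 2 = 24. Reached multiple(s) of 4: 24 -> fragment 6 completed (6 total).
Check: final fork_pos = 24; the multiples of 4 that are <= 24 are 4..24 -> 24 // 4 = 6 completed fragment(s).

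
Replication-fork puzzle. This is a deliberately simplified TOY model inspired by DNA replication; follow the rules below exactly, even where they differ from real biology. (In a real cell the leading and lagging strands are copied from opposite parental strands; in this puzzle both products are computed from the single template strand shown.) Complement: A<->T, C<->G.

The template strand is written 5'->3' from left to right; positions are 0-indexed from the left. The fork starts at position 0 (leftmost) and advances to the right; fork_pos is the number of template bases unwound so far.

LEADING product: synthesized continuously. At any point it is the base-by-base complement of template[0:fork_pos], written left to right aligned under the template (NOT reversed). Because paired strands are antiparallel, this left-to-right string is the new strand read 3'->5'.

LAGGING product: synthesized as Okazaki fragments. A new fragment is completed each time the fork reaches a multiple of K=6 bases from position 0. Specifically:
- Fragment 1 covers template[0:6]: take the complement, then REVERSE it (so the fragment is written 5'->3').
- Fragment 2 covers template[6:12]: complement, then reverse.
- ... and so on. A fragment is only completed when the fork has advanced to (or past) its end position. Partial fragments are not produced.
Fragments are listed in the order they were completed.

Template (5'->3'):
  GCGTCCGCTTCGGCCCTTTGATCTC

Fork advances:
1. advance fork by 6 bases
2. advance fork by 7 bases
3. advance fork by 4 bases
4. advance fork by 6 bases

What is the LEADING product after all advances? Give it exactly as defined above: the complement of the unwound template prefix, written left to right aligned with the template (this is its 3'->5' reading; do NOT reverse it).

Answer: CGCAGGCGAAGCCGGGAAACTAG

Derivation:
Step 1: advance 6 -> fork_pos = 0 + 6 = 6.
Step 2: advance 7 -> fork_pos = 6 + 7 = 13.
Step 3: advance 4 -> fork_pos = 13 + 4 = 17.
Step 4: advance 6 -> fork_pos = 17 + 6 = 23.
Unwound prefix: template[0:23] = GCGTCCGCTTCGGCCCTTTGATC
Complement it base by base (A<->T, C<->G), keeping left-to-right order:
  [0:5] GCGTC -> CGCAG
  [5:10] CGCTT -> GCGAA
  [10:15] CGGCC -> GCCGG
  [15:20] CTTTG -> GAAAC
  [20:23] ATC -> TAG
Concatenate: CGCAGGCGAAGCCGGGAAACTAG (length 23; written aligned with the template, i.e. 3'->5').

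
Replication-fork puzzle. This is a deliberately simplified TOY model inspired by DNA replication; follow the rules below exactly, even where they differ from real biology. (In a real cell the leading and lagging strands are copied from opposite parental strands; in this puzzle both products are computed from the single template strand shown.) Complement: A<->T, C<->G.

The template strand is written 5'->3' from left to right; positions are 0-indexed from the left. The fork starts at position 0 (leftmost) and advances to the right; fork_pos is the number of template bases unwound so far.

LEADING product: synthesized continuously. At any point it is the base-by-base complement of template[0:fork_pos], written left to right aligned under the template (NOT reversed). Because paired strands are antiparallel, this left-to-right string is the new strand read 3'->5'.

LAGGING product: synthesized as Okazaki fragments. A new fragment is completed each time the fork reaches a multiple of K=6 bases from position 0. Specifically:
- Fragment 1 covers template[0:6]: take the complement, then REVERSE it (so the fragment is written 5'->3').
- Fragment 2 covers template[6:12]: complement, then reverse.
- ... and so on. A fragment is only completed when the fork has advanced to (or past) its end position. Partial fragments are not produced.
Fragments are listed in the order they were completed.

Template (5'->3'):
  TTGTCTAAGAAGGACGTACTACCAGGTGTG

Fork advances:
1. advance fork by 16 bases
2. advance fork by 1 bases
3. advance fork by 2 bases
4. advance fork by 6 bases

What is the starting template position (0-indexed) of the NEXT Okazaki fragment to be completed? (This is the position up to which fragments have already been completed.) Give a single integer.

Step 1: advance 16 -> fork_pos = 0 + 16 = 16. Reached multiple(s) of 6: 6, 12 -> fragments 1-2 completed (2 total).
Step 2: advance 1 -> fork_pos = 16 + 1 = 17. Next multiple of 6 is 18 (not reached); still 2 fragment(s).
Step 3: advance 2 -> fork_pos = 17 + 2 = 19. Reached multiple(s) of 6: 18 -> fragment 3 completed (3 total).
Step 4: advance 6 -> fork_pos = 19 + 6 = 25. Reached multiple(s) of 6: 24 -> fragment 4 completed (4 total).
4 fragment(s) completed, covering template[0:24] (4 x 6 = 24). The next fragment, fragment 5, covers template[24:30], so it starts at position 24.

Answer: 24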